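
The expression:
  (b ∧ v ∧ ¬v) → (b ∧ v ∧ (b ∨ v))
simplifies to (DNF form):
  True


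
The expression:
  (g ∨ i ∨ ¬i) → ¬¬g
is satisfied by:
  {g: True}


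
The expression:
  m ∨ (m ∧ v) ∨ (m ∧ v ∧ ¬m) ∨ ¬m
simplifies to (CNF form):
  True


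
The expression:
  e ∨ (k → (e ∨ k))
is always true.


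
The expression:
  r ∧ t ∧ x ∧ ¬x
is never true.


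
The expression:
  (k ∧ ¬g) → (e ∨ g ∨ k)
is always true.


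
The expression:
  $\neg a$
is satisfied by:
  {a: False}


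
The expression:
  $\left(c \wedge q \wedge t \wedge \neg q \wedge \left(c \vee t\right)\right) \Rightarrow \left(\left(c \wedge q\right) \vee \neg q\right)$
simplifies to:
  $\text{True}$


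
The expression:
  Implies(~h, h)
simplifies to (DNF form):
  h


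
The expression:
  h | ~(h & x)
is always true.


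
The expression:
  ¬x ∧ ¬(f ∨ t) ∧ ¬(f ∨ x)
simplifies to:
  ¬f ∧ ¬t ∧ ¬x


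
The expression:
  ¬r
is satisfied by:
  {r: False}


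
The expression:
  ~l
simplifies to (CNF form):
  ~l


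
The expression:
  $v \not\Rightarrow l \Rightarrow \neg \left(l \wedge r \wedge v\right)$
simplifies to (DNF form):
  $\text{True}$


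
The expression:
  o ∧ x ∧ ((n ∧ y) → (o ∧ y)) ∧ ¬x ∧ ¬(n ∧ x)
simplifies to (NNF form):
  False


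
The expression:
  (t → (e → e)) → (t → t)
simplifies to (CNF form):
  True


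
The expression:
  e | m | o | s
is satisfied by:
  {s: True, o: True, m: True, e: True}
  {s: True, o: True, m: True, e: False}
  {s: True, o: True, e: True, m: False}
  {s: True, o: True, e: False, m: False}
  {s: True, m: True, e: True, o: False}
  {s: True, m: True, e: False, o: False}
  {s: True, m: False, e: True, o: False}
  {s: True, m: False, e: False, o: False}
  {o: True, m: True, e: True, s: False}
  {o: True, m: True, e: False, s: False}
  {o: True, e: True, m: False, s: False}
  {o: True, e: False, m: False, s: False}
  {m: True, e: True, o: False, s: False}
  {m: True, o: False, e: False, s: False}
  {e: True, o: False, m: False, s: False}


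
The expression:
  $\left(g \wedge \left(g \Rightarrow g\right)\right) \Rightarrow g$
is always true.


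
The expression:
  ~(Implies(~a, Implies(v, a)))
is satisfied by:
  {v: True, a: False}


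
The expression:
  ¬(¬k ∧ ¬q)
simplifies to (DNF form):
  k ∨ q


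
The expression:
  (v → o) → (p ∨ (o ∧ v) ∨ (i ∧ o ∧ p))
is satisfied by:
  {v: True, p: True}
  {v: True, p: False}
  {p: True, v: False}


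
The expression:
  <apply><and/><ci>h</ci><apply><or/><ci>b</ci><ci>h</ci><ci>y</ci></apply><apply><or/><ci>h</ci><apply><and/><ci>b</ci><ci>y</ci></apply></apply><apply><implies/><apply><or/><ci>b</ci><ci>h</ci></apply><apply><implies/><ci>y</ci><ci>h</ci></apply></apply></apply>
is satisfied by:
  {h: True}


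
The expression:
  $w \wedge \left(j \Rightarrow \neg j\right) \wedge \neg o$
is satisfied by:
  {w: True, o: False, j: False}


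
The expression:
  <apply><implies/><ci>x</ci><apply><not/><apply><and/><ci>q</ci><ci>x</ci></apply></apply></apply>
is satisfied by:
  {q: False, x: False}
  {x: True, q: False}
  {q: True, x: False}


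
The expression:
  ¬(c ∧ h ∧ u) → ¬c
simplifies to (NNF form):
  (h ∧ u) ∨ ¬c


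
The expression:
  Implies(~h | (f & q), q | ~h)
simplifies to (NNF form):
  True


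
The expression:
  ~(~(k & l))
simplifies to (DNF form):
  k & l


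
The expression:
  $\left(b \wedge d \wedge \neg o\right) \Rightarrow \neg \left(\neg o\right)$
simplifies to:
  $o \vee \neg b \vee \neg d$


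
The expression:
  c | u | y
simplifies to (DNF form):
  c | u | y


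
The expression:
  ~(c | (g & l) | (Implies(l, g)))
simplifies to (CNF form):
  l & ~c & ~g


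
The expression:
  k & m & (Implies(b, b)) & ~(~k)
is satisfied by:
  {m: True, k: True}


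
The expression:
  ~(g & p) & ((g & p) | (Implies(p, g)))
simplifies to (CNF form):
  ~p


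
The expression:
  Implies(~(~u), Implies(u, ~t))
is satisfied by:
  {u: False, t: False}
  {t: True, u: False}
  {u: True, t: False}


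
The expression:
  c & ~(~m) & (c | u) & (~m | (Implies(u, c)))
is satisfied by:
  {c: True, m: True}


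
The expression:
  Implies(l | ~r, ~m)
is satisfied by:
  {r: True, m: False, l: False}
  {r: False, m: False, l: False}
  {l: True, r: True, m: False}
  {l: True, r: False, m: False}
  {m: True, r: True, l: False}


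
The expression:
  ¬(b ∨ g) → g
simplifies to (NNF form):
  b ∨ g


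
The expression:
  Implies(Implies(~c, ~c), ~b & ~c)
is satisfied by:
  {b: False, c: False}


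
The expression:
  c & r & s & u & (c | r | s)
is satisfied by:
  {r: True, c: True, u: True, s: True}


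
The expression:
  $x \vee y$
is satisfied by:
  {y: True, x: True}
  {y: True, x: False}
  {x: True, y: False}


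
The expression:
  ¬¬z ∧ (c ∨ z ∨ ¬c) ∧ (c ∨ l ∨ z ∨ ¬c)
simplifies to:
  z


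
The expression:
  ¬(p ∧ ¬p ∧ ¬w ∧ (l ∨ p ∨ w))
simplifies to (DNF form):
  True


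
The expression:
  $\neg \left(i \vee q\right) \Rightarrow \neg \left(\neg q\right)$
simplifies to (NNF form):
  $i \vee q$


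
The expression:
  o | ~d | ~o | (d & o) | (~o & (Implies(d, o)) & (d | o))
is always true.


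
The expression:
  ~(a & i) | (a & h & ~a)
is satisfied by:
  {a: False, i: False}
  {i: True, a: False}
  {a: True, i: False}


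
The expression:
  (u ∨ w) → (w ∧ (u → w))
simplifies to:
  w ∨ ¬u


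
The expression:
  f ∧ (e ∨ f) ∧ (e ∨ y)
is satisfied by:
  {y: True, e: True, f: True}
  {y: True, f: True, e: False}
  {e: True, f: True, y: False}


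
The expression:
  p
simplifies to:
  p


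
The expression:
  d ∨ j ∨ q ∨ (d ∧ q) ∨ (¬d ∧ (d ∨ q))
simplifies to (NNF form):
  d ∨ j ∨ q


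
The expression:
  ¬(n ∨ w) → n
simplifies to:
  n ∨ w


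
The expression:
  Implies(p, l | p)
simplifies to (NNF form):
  True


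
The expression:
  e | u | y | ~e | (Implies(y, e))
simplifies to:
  True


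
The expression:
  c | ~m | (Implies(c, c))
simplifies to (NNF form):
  True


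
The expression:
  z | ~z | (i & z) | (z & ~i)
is always true.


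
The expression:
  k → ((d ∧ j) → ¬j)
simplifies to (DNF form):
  ¬d ∨ ¬j ∨ ¬k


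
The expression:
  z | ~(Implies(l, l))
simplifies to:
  z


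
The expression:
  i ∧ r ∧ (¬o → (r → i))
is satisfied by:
  {r: True, i: True}


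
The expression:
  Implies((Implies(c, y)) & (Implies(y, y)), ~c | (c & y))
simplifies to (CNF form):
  True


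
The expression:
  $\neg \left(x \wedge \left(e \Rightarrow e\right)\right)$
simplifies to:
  $\neg x$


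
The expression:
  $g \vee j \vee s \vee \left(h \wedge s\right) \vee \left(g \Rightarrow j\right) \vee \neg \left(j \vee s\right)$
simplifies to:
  $\text{True}$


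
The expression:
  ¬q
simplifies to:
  ¬q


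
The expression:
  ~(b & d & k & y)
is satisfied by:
  {k: False, d: False, y: False, b: False}
  {b: True, k: False, d: False, y: False}
  {y: True, k: False, d: False, b: False}
  {b: True, y: True, k: False, d: False}
  {d: True, b: False, k: False, y: False}
  {b: True, d: True, k: False, y: False}
  {y: True, d: True, b: False, k: False}
  {b: True, y: True, d: True, k: False}
  {k: True, y: False, d: False, b: False}
  {b: True, k: True, y: False, d: False}
  {y: True, k: True, b: False, d: False}
  {b: True, y: True, k: True, d: False}
  {d: True, k: True, y: False, b: False}
  {b: True, d: True, k: True, y: False}
  {y: True, d: True, k: True, b: False}


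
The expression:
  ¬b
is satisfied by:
  {b: False}


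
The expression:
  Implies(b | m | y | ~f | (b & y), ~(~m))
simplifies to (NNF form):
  m | (f & ~b & ~y)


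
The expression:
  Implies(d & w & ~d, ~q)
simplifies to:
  True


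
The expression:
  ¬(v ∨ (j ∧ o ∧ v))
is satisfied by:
  {v: False}


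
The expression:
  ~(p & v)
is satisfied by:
  {p: False, v: False}
  {v: True, p: False}
  {p: True, v: False}


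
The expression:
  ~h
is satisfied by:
  {h: False}


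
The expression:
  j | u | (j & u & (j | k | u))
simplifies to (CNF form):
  j | u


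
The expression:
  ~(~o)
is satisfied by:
  {o: True}


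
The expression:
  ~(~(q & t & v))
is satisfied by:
  {t: True, q: True, v: True}


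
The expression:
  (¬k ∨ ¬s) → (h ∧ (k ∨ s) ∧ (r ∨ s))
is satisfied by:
  {h: True, s: True, k: True, r: True}
  {h: True, s: True, k: True, r: False}
  {h: True, s: True, r: True, k: False}
  {h: True, s: True, r: False, k: False}
  {s: True, k: True, r: True, h: False}
  {s: True, k: True, r: False, h: False}
  {h: True, k: True, r: True, s: False}


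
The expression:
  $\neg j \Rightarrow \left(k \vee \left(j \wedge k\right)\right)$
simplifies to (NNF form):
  $j \vee k$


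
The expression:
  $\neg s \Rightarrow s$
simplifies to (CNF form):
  $s$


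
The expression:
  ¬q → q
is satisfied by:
  {q: True}


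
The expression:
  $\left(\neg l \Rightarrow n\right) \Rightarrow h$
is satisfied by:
  {h: True, n: False, l: False}
  {h: True, l: True, n: False}
  {h: True, n: True, l: False}
  {h: True, l: True, n: True}
  {l: False, n: False, h: False}


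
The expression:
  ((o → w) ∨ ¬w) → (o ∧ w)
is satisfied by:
  {w: True, o: True}


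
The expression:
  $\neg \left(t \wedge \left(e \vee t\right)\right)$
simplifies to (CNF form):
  $\neg t$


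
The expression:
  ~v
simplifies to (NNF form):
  ~v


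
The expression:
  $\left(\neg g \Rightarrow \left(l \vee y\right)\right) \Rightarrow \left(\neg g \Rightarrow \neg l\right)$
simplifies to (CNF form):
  $g \vee \neg l$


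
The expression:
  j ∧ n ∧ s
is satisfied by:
  {j: True, s: True, n: True}


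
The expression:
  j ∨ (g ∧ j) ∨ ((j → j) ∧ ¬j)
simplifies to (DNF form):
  True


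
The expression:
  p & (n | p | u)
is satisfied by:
  {p: True}


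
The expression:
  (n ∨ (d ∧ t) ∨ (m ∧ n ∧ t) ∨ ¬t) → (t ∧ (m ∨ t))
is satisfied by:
  {t: True}


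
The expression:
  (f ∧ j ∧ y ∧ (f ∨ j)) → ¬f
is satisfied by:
  {y: False, j: False, f: False}
  {f: True, y: False, j: False}
  {j: True, y: False, f: False}
  {f: True, j: True, y: False}
  {y: True, f: False, j: False}
  {f: True, y: True, j: False}
  {j: True, y: True, f: False}


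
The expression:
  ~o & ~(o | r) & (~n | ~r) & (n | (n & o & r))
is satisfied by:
  {n: True, o: False, r: False}


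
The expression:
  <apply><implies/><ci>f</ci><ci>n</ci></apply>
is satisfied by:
  {n: True, f: False}
  {f: False, n: False}
  {f: True, n: True}


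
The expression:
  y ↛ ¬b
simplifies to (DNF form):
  b ∧ y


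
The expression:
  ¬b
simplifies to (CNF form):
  ¬b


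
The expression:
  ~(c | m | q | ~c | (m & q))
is never true.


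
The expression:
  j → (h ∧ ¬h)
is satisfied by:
  {j: False}


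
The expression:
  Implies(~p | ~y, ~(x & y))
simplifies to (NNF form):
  p | ~x | ~y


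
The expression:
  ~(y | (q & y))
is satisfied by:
  {y: False}


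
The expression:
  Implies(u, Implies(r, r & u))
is always true.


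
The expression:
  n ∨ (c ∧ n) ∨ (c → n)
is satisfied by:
  {n: True, c: False}
  {c: False, n: False}
  {c: True, n: True}


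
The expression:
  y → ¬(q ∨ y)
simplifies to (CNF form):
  ¬y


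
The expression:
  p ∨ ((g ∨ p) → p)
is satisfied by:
  {p: True, g: False}
  {g: False, p: False}
  {g: True, p: True}


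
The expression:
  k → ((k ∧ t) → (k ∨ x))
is always true.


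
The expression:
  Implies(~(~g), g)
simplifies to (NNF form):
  True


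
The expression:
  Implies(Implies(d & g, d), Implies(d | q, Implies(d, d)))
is always true.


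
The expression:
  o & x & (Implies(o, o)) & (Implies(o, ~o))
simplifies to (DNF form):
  False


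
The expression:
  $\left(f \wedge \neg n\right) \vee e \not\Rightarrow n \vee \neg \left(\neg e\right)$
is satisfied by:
  {e: True, f: True, n: False}
  {e: True, f: False, n: False}
  {n: True, e: True, f: True}
  {n: True, e: True, f: False}
  {f: True, n: False, e: False}


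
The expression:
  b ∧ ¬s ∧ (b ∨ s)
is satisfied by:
  {b: True, s: False}


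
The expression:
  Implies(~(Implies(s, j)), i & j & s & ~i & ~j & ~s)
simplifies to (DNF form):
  j | ~s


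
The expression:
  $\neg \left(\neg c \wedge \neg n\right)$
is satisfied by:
  {n: True, c: True}
  {n: True, c: False}
  {c: True, n: False}


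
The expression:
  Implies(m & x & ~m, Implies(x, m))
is always true.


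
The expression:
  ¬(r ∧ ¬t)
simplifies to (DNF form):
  t ∨ ¬r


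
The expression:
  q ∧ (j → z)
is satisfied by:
  {z: True, q: True, j: False}
  {q: True, j: False, z: False}
  {j: True, z: True, q: True}


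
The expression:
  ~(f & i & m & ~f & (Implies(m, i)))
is always true.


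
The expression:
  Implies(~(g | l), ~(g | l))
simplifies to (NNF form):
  True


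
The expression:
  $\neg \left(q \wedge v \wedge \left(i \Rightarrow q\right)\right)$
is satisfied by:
  {v: False, q: False}
  {q: True, v: False}
  {v: True, q: False}


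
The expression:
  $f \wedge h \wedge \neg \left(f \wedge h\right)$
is never true.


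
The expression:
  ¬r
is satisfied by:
  {r: False}


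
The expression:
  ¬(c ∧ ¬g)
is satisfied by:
  {g: True, c: False}
  {c: False, g: False}
  {c: True, g: True}


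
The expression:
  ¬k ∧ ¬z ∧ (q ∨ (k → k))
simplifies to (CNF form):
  ¬k ∧ ¬z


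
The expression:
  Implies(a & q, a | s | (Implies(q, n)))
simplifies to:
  True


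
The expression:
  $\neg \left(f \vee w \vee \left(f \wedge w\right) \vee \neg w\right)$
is never true.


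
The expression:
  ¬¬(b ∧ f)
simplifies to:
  b ∧ f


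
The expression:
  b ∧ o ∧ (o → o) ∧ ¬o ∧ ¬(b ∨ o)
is never true.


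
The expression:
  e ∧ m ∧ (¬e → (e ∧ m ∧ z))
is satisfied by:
  {m: True, e: True}


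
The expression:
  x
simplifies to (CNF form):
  x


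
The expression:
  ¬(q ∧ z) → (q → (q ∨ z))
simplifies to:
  True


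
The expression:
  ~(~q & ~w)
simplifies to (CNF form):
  q | w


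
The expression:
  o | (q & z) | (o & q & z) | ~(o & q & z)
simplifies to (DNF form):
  True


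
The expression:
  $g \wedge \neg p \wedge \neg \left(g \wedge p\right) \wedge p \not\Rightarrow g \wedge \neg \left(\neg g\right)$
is never true.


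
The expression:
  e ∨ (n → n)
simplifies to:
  True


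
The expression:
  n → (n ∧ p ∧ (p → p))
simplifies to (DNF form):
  p ∨ ¬n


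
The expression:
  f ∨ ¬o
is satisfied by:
  {f: True, o: False}
  {o: False, f: False}
  {o: True, f: True}


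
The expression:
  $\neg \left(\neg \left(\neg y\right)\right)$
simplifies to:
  $\neg y$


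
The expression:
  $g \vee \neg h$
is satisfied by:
  {g: True, h: False}
  {h: False, g: False}
  {h: True, g: True}


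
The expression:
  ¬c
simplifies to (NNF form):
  ¬c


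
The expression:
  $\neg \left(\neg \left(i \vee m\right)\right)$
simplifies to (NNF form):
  $i \vee m$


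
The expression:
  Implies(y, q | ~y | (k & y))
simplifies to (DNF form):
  k | q | ~y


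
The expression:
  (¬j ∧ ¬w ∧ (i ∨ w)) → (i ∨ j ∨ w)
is always true.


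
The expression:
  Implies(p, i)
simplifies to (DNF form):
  i | ~p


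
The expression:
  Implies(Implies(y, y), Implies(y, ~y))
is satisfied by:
  {y: False}


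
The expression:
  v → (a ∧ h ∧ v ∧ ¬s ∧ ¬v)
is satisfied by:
  {v: False}


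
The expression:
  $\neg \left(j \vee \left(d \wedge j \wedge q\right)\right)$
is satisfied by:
  {j: False}


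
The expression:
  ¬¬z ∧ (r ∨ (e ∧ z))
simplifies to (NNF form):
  z ∧ (e ∨ r)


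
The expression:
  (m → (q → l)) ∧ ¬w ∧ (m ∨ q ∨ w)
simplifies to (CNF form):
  ¬w ∧ (m ∨ q) ∧ (l ∨ ¬m ∨ ¬q)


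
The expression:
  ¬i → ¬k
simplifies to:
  i ∨ ¬k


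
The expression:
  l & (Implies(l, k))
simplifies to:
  k & l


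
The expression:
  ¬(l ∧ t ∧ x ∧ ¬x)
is always true.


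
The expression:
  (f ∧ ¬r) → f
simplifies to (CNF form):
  True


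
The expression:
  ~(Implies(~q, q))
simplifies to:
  ~q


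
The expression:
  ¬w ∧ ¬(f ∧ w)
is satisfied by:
  {w: False}


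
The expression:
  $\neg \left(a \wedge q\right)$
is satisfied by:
  {q: False, a: False}
  {a: True, q: False}
  {q: True, a: False}


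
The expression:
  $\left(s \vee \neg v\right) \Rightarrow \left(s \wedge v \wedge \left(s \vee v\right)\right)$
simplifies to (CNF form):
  $v$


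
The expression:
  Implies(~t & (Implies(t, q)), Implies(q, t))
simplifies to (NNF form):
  t | ~q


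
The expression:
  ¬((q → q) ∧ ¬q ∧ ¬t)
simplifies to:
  q ∨ t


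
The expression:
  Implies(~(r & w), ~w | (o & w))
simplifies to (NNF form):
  o | r | ~w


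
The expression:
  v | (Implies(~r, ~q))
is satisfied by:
  {r: True, v: True, q: False}
  {r: True, v: False, q: False}
  {v: True, r: False, q: False}
  {r: False, v: False, q: False}
  {q: True, r: True, v: True}
  {q: True, r: True, v: False}
  {q: True, v: True, r: False}


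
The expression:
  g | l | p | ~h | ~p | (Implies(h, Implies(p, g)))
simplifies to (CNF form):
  True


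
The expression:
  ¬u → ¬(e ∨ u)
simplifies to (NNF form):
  u ∨ ¬e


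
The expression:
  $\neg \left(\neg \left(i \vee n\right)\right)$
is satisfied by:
  {i: True, n: True}
  {i: True, n: False}
  {n: True, i: False}


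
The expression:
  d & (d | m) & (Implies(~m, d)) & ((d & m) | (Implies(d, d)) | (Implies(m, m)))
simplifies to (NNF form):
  d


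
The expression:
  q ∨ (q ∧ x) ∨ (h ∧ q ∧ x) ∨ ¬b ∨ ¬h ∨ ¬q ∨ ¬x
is always true.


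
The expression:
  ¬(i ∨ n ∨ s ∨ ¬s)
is never true.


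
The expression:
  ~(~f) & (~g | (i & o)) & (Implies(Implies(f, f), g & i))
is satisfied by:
  {i: True, g: True, f: True, o: True}


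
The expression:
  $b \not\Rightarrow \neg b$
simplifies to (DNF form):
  $b$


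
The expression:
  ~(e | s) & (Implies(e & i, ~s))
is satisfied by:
  {e: False, s: False}


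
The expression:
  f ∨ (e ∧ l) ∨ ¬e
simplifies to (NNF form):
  f ∨ l ∨ ¬e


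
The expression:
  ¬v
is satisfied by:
  {v: False}


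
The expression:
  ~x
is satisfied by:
  {x: False}


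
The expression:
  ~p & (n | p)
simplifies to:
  n & ~p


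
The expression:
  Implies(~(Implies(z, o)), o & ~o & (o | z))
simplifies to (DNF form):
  o | ~z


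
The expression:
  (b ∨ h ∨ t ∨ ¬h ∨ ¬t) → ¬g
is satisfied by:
  {g: False}


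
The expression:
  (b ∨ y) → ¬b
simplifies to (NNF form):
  ¬b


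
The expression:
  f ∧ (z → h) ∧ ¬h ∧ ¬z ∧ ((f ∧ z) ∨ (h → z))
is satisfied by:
  {f: True, h: False, z: False}


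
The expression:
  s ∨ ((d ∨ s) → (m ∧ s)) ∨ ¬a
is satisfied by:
  {s: True, d: False, a: False}
  {s: False, d: False, a: False}
  {a: True, s: True, d: False}
  {a: True, s: False, d: False}
  {d: True, s: True, a: False}
  {d: True, s: False, a: False}
  {d: True, a: True, s: True}


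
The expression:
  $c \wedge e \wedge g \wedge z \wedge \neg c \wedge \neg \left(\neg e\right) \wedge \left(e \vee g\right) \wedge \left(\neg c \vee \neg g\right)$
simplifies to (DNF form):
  $\text{False}$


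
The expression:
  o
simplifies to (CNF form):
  o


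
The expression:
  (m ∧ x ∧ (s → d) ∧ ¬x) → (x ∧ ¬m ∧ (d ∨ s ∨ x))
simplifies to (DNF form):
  True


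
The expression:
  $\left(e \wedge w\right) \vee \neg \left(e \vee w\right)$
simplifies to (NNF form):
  $\left(e \wedge w\right) \vee \left(\neg e \wedge \neg w\right)$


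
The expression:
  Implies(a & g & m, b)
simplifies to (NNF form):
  b | ~a | ~g | ~m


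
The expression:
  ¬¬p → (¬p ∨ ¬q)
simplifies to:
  ¬p ∨ ¬q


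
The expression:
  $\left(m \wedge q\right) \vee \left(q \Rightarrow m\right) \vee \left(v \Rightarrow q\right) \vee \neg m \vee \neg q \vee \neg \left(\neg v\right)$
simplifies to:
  $\text{True}$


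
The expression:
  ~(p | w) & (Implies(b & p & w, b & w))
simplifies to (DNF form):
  ~p & ~w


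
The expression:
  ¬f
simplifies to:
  ¬f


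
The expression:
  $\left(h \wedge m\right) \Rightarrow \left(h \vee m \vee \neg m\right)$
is always true.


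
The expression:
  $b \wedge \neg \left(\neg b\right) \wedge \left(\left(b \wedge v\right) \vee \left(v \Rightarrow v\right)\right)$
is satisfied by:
  {b: True}


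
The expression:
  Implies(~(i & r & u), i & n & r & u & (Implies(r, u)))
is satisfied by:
  {r: True, i: True, u: True}


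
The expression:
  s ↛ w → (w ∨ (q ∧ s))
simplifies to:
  q ∨ w ∨ ¬s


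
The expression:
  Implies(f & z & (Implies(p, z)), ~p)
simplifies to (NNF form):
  ~f | ~p | ~z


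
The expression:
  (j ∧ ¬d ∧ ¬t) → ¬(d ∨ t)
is always true.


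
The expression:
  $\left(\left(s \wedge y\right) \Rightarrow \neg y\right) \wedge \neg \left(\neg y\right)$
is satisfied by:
  {y: True, s: False}


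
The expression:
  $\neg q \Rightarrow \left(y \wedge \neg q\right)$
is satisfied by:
  {y: True, q: True}
  {y: True, q: False}
  {q: True, y: False}


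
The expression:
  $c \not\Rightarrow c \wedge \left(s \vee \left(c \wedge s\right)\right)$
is never true.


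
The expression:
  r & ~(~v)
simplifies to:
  r & v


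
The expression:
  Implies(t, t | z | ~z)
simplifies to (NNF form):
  True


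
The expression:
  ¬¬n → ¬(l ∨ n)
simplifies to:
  ¬n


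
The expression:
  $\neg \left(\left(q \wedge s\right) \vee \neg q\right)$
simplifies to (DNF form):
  $q \wedge \neg s$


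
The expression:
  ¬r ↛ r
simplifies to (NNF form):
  True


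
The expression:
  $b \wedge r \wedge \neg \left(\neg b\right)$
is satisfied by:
  {r: True, b: True}


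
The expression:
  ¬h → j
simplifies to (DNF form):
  h ∨ j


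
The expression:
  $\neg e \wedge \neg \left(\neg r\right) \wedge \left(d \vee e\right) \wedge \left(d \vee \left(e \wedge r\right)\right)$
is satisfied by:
  {r: True, d: True, e: False}


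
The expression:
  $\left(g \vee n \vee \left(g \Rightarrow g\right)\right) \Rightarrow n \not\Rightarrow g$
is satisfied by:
  {n: True, g: False}


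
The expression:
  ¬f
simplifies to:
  ¬f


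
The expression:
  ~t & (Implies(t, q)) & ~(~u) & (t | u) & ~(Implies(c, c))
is never true.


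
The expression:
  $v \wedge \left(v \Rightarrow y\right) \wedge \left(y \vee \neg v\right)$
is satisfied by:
  {y: True, v: True}


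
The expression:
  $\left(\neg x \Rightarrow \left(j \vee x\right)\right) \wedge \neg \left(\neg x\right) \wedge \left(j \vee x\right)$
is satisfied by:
  {x: True}


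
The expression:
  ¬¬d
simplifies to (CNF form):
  d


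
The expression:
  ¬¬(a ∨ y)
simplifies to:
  a ∨ y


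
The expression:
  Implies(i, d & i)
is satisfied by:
  {d: True, i: False}
  {i: False, d: False}
  {i: True, d: True}


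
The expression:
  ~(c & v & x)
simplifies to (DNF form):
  ~c | ~v | ~x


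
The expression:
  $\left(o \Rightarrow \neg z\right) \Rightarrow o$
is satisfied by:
  {o: True}


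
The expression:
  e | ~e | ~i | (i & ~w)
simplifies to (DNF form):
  True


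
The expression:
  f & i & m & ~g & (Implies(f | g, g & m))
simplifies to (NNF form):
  False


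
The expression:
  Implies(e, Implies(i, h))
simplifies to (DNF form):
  h | ~e | ~i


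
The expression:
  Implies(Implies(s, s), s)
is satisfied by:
  {s: True}


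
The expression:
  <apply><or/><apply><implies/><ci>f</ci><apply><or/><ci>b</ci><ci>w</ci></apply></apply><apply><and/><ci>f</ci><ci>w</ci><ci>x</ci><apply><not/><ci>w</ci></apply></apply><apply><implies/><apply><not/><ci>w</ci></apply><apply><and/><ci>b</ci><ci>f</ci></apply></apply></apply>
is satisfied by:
  {b: True, w: True, f: False}
  {b: True, w: False, f: False}
  {w: True, b: False, f: False}
  {b: False, w: False, f: False}
  {f: True, b: True, w: True}
  {f: True, b: True, w: False}
  {f: True, w: True, b: False}


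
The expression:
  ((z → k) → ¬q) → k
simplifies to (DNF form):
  k ∨ (q ∧ ¬z)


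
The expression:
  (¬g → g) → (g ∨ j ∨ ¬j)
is always true.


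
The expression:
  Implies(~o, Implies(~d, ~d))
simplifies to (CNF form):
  True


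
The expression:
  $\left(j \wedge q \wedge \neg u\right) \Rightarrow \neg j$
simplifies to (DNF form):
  $u \vee \neg j \vee \neg q$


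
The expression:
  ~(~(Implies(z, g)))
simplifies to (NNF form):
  g | ~z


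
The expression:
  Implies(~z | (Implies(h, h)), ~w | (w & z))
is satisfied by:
  {z: True, w: False}
  {w: False, z: False}
  {w: True, z: True}


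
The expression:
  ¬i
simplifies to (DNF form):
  ¬i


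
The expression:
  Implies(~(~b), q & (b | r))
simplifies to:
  q | ~b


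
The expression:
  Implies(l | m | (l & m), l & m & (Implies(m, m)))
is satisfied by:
  {m: False, l: False}
  {l: True, m: True}


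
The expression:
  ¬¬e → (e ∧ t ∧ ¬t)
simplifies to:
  ¬e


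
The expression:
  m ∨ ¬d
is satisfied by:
  {m: True, d: False}
  {d: False, m: False}
  {d: True, m: True}


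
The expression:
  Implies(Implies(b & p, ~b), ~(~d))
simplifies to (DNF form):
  d | (b & p)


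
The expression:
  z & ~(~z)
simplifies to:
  z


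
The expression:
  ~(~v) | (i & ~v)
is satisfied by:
  {i: True, v: True}
  {i: True, v: False}
  {v: True, i: False}


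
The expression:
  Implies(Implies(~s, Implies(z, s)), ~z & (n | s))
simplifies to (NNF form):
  (n & ~s) | (s & ~z) | (z & ~s)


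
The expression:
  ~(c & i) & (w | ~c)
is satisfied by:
  {w: True, c: False, i: False}
  {w: False, c: False, i: False}
  {i: True, w: True, c: False}
  {i: True, w: False, c: False}
  {c: True, w: True, i: False}


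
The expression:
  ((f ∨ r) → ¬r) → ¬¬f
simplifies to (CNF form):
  f ∨ r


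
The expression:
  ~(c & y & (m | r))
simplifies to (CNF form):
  (~c | ~m | ~y) & (~c | ~r | ~y)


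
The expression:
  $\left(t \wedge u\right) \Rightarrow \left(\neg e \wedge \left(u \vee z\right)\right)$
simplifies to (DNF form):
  $\neg e \vee \neg t \vee \neg u$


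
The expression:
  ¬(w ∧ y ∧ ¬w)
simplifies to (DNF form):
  True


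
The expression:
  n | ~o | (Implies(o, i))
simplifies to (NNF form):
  i | n | ~o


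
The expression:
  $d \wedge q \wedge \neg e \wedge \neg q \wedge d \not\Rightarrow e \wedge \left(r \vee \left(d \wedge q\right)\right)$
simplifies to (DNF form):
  $\text{False}$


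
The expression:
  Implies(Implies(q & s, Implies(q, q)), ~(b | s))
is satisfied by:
  {b: False, s: False}


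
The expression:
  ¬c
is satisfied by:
  {c: False}


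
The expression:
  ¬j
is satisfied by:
  {j: False}


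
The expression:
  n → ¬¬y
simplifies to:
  y ∨ ¬n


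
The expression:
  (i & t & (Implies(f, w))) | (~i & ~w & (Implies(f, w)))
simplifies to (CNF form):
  (i | ~w) & (t | ~i) & (w | ~f)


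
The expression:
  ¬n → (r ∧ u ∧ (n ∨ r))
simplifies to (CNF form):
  (n ∨ r) ∧ (n ∨ u)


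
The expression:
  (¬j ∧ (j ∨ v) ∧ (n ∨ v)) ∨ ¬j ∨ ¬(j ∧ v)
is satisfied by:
  {v: False, j: False}
  {j: True, v: False}
  {v: True, j: False}


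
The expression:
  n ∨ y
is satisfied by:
  {n: True, y: True}
  {n: True, y: False}
  {y: True, n: False}


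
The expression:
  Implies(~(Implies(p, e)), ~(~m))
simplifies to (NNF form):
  e | m | ~p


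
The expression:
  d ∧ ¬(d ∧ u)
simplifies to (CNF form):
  d ∧ ¬u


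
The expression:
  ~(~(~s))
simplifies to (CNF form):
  ~s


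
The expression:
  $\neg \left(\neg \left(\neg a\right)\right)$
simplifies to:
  $\neg a$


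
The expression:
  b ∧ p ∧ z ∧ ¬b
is never true.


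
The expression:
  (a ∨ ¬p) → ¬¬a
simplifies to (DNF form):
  a ∨ p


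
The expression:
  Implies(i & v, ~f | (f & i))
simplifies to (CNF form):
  True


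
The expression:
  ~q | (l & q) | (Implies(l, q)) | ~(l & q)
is always true.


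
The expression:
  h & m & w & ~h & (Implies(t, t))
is never true.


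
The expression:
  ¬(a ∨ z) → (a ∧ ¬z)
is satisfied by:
  {a: True, z: True}
  {a: True, z: False}
  {z: True, a: False}


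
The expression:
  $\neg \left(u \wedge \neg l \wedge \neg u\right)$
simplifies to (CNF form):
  $\text{True}$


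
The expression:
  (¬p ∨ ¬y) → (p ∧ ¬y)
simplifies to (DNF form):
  p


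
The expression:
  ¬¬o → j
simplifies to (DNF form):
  j ∨ ¬o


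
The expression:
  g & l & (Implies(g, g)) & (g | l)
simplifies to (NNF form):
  g & l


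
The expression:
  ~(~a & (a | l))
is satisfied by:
  {a: True, l: False}
  {l: False, a: False}
  {l: True, a: True}


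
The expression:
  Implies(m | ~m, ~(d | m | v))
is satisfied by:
  {d: False, v: False, m: False}


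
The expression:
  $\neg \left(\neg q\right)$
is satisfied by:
  {q: True}


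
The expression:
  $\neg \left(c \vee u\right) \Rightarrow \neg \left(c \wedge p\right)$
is always true.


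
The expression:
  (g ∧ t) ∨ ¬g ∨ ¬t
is always true.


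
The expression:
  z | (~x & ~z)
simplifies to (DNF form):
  z | ~x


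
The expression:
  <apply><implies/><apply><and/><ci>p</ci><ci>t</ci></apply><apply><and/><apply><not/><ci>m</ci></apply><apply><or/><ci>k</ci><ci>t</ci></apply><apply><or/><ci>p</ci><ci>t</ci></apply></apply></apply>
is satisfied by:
  {p: False, m: False, t: False}
  {t: True, p: False, m: False}
  {m: True, p: False, t: False}
  {t: True, m: True, p: False}
  {p: True, t: False, m: False}
  {t: True, p: True, m: False}
  {m: True, p: True, t: False}


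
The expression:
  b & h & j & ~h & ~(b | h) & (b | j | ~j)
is never true.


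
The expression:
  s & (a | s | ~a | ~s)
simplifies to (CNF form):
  s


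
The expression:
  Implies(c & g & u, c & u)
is always true.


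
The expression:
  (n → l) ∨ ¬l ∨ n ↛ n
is always true.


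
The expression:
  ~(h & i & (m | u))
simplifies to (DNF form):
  ~h | ~i | (~m & ~u)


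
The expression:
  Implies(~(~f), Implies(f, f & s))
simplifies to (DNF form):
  s | ~f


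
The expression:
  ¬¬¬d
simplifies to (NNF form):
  ¬d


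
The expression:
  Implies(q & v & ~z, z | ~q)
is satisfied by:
  {z: True, v: False, q: False}
  {v: False, q: False, z: False}
  {z: True, q: True, v: False}
  {q: True, v: False, z: False}
  {z: True, v: True, q: False}
  {v: True, z: False, q: False}
  {z: True, q: True, v: True}


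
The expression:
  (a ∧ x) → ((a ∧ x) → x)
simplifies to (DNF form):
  True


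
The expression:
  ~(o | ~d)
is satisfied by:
  {d: True, o: False}


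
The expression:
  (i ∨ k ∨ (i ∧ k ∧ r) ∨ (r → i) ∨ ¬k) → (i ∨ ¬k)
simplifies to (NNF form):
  i ∨ ¬k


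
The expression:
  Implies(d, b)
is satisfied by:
  {b: True, d: False}
  {d: False, b: False}
  {d: True, b: True}


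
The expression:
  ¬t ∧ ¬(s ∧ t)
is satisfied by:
  {t: False}


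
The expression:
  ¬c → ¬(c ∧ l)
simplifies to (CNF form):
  True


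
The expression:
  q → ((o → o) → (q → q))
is always true.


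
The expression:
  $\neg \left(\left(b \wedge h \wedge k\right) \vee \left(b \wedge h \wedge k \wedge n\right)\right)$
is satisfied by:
  {h: False, k: False, b: False}
  {b: True, h: False, k: False}
  {k: True, h: False, b: False}
  {b: True, k: True, h: False}
  {h: True, b: False, k: False}
  {b: True, h: True, k: False}
  {k: True, h: True, b: False}


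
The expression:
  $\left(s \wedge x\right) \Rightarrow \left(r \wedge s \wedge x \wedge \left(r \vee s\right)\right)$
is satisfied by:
  {r: True, s: False, x: False}
  {s: False, x: False, r: False}
  {r: True, x: True, s: False}
  {x: True, s: False, r: False}
  {r: True, s: True, x: False}
  {s: True, r: False, x: False}
  {r: True, x: True, s: True}


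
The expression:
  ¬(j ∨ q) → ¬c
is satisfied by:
  {q: True, j: True, c: False}
  {q: True, j: False, c: False}
  {j: True, q: False, c: False}
  {q: False, j: False, c: False}
  {q: True, c: True, j: True}
  {q: True, c: True, j: False}
  {c: True, j: True, q: False}


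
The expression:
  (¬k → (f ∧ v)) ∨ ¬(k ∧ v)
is always true.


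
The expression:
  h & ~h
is never true.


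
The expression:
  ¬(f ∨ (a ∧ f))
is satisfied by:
  {f: False}


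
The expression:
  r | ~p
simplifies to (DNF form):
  r | ~p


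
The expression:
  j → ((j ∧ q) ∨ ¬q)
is always true.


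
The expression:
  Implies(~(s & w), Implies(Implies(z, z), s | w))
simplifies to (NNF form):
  s | w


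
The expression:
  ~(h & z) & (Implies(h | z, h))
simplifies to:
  ~z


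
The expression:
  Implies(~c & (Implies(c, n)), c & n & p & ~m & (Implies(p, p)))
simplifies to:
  c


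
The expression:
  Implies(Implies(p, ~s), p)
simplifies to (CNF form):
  p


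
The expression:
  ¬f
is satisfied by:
  {f: False}


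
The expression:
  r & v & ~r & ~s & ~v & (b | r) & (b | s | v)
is never true.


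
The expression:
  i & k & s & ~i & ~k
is never true.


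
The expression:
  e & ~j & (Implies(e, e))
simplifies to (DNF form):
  e & ~j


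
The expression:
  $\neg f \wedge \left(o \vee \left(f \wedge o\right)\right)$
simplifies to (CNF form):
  $o \wedge \neg f$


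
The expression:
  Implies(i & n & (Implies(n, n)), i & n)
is always true.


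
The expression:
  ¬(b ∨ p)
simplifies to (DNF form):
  ¬b ∧ ¬p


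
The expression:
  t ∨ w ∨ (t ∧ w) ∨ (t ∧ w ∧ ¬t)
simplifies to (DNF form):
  t ∨ w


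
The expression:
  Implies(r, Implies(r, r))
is always true.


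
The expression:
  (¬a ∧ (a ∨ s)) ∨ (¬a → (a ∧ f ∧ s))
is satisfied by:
  {a: True, s: True}
  {a: True, s: False}
  {s: True, a: False}


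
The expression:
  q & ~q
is never true.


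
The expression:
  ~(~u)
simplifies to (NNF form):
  u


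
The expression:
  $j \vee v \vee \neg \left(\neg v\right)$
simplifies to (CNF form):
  $j \vee v$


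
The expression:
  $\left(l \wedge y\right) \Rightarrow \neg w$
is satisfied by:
  {l: False, y: False, w: False}
  {w: True, l: False, y: False}
  {y: True, l: False, w: False}
  {w: True, y: True, l: False}
  {l: True, w: False, y: False}
  {w: True, l: True, y: False}
  {y: True, l: True, w: False}


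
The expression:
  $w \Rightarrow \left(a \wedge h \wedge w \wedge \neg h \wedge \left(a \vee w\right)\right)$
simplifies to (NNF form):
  $\neg w$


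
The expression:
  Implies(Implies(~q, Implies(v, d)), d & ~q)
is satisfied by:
  {d: True, v: True, q: False}
  {d: True, q: False, v: False}
  {v: True, q: False, d: False}


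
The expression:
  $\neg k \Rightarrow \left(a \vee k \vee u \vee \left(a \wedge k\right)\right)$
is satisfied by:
  {a: True, k: True, u: True}
  {a: True, k: True, u: False}
  {a: True, u: True, k: False}
  {a: True, u: False, k: False}
  {k: True, u: True, a: False}
  {k: True, u: False, a: False}
  {u: True, k: False, a: False}


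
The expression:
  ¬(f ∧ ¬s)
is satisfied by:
  {s: True, f: False}
  {f: False, s: False}
  {f: True, s: True}


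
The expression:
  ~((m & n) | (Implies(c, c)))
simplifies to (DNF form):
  False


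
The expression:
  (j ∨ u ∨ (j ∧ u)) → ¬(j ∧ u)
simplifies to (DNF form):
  ¬j ∨ ¬u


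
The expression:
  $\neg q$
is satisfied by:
  {q: False}


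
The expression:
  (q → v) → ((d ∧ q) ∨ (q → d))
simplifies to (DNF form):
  d ∨ ¬q ∨ ¬v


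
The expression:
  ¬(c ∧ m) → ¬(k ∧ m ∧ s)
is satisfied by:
  {c: True, s: False, k: False, m: False}
  {c: False, s: False, k: False, m: False}
  {m: True, c: True, s: False, k: False}
  {m: True, c: False, s: False, k: False}
  {c: True, k: True, m: False, s: False}
  {k: True, m: False, s: False, c: False}
  {m: True, k: True, c: True, s: False}
  {m: True, k: True, c: False, s: False}
  {c: True, s: True, m: False, k: False}
  {s: True, m: False, k: False, c: False}
  {c: True, m: True, s: True, k: False}
  {m: True, s: True, c: False, k: False}
  {c: True, k: True, s: True, m: False}
  {k: True, s: True, m: False, c: False}
  {m: True, k: True, s: True, c: True}


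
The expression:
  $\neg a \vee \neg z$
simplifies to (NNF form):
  $\neg a \vee \neg z$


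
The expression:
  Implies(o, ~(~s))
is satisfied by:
  {s: True, o: False}
  {o: False, s: False}
  {o: True, s: True}


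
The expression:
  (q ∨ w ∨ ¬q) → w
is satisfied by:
  {w: True}


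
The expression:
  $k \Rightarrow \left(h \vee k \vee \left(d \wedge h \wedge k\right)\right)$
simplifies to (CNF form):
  $\text{True}$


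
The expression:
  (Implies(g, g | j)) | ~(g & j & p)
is always true.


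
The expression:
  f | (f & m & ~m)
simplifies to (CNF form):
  f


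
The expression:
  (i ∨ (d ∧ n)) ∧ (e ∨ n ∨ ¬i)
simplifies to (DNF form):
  (d ∧ n) ∨ (e ∧ i) ∨ (i ∧ n)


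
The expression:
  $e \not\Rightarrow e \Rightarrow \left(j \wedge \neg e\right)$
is always true.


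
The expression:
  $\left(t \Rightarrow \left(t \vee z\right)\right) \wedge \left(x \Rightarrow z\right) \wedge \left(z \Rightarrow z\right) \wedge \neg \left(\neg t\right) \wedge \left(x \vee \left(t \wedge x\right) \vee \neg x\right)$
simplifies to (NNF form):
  $t \wedge \left(z \vee \neg x\right)$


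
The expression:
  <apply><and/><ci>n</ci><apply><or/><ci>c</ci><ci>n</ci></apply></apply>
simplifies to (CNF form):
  <ci>n</ci>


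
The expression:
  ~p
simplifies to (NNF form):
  ~p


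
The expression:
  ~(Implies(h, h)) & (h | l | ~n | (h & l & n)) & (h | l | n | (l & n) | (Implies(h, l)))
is never true.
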